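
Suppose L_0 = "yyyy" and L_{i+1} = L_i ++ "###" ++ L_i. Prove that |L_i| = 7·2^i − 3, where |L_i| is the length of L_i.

Base case: |L_0| = 4, and 7·2^0 − 3 = 4.
Assume |L_r| = 7·2^r − 3.
Then |L_{r+1}| = |L_r| + 3 + |L_r| = 2|L_r| + 3 = 2(7·2^r − 3) + 3 = 7·2^{r+1} − 6 + 3 = 7·2^{r+1} − 3.
Hence |L_i| = 7·2^i − 3 for every i ≥ 0, by induction.

|L_i| = 7·2^i − 3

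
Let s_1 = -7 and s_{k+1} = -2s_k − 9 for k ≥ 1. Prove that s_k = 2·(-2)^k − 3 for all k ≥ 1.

Base case: s_1 = -7, and 2·(-2)^1 − 3 = -4 − 3 = -7.
Assume s_r = 2·(-2)^r − 3 for some r ≥ 1.
Then s_{r+1} = -2s_r − 9 = -2·(2·(-2)^r − 3) − 9 = -4·(-2)^r + 6 − 9 = 2·(-2)^{r+1} − 3.
This completes the inductive step, so s_k = 2·(-2)^k − 3 for all k ≥ 1.

s_k = 2·(-2)^k − 3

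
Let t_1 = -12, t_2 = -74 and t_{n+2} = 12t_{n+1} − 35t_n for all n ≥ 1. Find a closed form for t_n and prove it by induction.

Claim: t_n = -5^n − 7^n.

Base cases: t_1 = -12 and -5^1 − 7^1 = -12; t_2 = -74 and -5^2 − 7^2 = -74.
Assume t_i = -5^i − 7^i for all 1 ≤ i ≤ j, where j ≥ 2.
Then t_{j+1} = 12t_j − 35t_{j−1} = 12·(-5^j − 7^j) − 35·(-5^{j−1} − 7^{j−1}) = -(12·5 − 35)5^{j−1} − (12·7 − 35)7^{j−1} = -25·5^{j−1} − 49·7^{j−1} = -5^{j+1} − 7^{j+1}.
This completes the inductive step, so t_n = -5^n − 7^n for all n ≥ 1.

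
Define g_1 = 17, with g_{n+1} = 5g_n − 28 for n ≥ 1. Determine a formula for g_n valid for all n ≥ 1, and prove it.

Claim: g_n = 2·5^n + 7.

Base case: g_1 = 17, and 2·5^1 + 7 = 10 + 7 = 17.
Assume g_r = 2·5^r + 7 for some r ≥ 1.
Then g_{r+1} = 5g_r − 28 = 5·(2·5^r + 7) − 28 = 10·5^r + 35 − 28 = 2·5^{r+1} + 7.
This completes the inductive step, so g_n = 2·5^n + 7 for all n ≥ 1.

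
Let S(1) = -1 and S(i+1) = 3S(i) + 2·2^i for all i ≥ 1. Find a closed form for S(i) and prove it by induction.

Claim: S(i) = 3^i − 2·2^i.

Base case: S(1) = -1, and 3^1 − 2·2^1 = 3 − 4 = -1.
Assume S(k) = 3^k − 2·2^k for some k ≥ 1.
Then S(k+1) = 3S(k) + 2·2^k = 3·(3^k − 2·2^k) + 2·2^k = 3^{k+1} − 6·2^k + 2·2^k = 3^{k+1} − 4·2^k = 3^{k+1} − 2·2^{k+1}.
So the formula holds for k+1, and by induction S(i) = 3^i − 2·2^i for all i ≥ 1.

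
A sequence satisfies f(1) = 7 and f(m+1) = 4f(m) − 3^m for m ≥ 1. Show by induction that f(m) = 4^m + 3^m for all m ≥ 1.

Base case: f(1) = 7, and 4^1 + 3^1 = 4 + 3 = 7.
Assume f(j) = 4^j + 3^j for some j ≥ 1.
Then f(j+1) = 4f(j) − 3^j = 4·(4^j + 3^j) − 3^j = 4^{j+1} + 4·3^j − 3^j = 4^{j+1} + 3·3^j = 4^{j+1} + 3^{j+1}.
By induction, f(m) = 4^m + 3^m for all m ≥ 1.

f(m) = 4^m + 3^m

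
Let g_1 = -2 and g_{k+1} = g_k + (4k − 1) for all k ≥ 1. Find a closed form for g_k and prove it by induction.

Claim: g_k = 2k^2 − 3k − 1.

Base case: g_1 = -2, and 2·1^2 − 3·1 − 1 = -2.
Assume g_r = 2r^2 − 3r − 1.
Then g_{r+1} = g_r + (4r − 1) = (2r^2 − 3r − 1) + (4r − 1) = 2r^2 + r − 2,
and 2·(r+1)^2 − 3·(r+1) − 1 = 2r^2 + r − 2.
By induction, g_k = 2k^2 − 3k − 1 for all k ≥ 1.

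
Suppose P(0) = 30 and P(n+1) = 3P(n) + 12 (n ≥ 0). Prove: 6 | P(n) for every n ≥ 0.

Base case: P(0) = 30 = 6·5, so 6 | P(0).
Assume 6 | P(k), so P(k) = 6t for some integer t.
Then P(k+1) = 3P(k) + 12 = 3·(6t) + 12 = 6(3t + 2), so 6 | P(k+1).
Hence 6 | P(n) for every n ≥ 0, by induction.

6 | P(n)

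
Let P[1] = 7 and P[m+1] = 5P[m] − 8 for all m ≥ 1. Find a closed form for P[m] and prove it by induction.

Claim: P[m] = 5^m + 2.

Base case: P[1] = 7, and 5^1 + 2 = 5 + 2 = 7.
Assume P[k] = 5^k + 2 for some k ≥ 1.
Then P[k+1] = 5P[k] − 8 = 5·(5^k + 2) − 8 = 5^{k+1} + 10 − 8 = 5^{k+1} + 2.
By induction, P[m] = 5^m + 2 for all m ≥ 1.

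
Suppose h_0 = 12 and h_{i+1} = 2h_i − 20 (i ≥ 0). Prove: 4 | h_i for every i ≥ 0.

Base case: h_0 = 12 = 4·3, so 4 | h_0.
Assume 4 | h_r, so h_r = 4t for some integer t.
Then h_{r+1} = 2h_r − 20 = 2·(4t) − 20 = 4(2t − 5), so 4 | h_{r+1}.
By induction, 4 | h_i for all i ≥ 0.

4 | h_i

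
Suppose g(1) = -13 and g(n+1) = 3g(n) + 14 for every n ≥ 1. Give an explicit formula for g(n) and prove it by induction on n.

Claim: g(n) = -2·3^n − 7.

Base case: g(1) = -13, and -2·3^1 − 7 = -6 − 7 = -13.
Assume g(j) = -2·3^j − 7 for some j ≥ 1.
Then g(j+1) = 3g(j) + 14 = 3·(-2·3^j − 7) + 14 = -6·3^j − 21 + 14 = -2·3^{j+1} − 7.
By induction, g(n) = -2·3^n − 7 for all n ≥ 1.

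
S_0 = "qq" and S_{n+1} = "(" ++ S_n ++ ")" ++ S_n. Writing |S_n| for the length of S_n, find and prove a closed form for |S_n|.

Claim: |S_n| = 2^{n+2} − 2.

Base case: |S_0| = 2, and 2^{0+2} − 2 = 2.
Assume |S_m| = 2^{m+2} − 2.
Then |S_{m+1}| = 1 + |S_m| + 1 + |S_m| = 2|S_m| + 2 = 2(2^{m+2} − 2) + 2 = 2^{m+3} − 4 + 2 = 2^{m+3} − 2.
This completes the inductive step, so |S_n| = 2^{n+2} − 2 for all n ≥ 0.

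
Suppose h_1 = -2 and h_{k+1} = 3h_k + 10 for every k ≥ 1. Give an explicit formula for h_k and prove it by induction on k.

Claim: h_k = 3^k − 5.

Base case: h_1 = -2, and 3^1 − 5 = 3 − 5 = -2.
Assume h_r = 3^r − 5 for some r ≥ 1.
Then h_{r+1} = 3h_r + 10 = 3·(3^r − 5) + 10 = 3^{r+1} − 15 + 10 = 3^{r+1} − 5.
Hence h_k = 3^k − 5 for every k ≥ 1, by induction.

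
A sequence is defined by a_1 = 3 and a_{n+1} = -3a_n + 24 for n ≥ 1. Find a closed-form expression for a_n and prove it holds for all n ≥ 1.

Claim: a_n = (-3)^n + 6.

Base case: a_1 = 3, and (-3)^1 + 6 = -3 + 6 = 3.
Assume a_j = (-3)^j + 6 for some j ≥ 1.
Then a_{j+1} = -3a_j + 24 = -3·((-3)^j + 6) + 24 = -3·(-3)^j − 18 + 24 = (-3)^{j+1} + 6.
So the formula holds for j+1, and by induction a_n = (-3)^n + 6 for all n ≥ 1.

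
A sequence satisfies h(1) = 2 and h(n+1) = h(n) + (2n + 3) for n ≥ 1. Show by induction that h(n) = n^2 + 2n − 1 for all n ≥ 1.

Base case: h(1) = 2, and 1^2 + 2·1 − 1 = 2.
Assume h(m) = m^2 + 2m − 1.
Then h(m+1) = h(m) + (2m + 3) = (m^2 + 2m − 1) + (2m + 3) = m^2 + 4m + 2,
and (m+1)^2 + 2·(m+1) − 1 = m^2 + 4m + 2.
Hence h(n) = n^2 + 2n − 1 for every n ≥ 1, by induction.

h(n) = n^2 + 2n − 1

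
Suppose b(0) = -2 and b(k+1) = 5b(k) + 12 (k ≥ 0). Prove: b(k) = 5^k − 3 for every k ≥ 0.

Base case: b(0) = -2, and 5^0 − 3 = 1 − 3 = -2.
Assume b(j) = 5^j − 3 for some j ≥ 0.
Then b(j+1) = 5b(j) + 12 = 5·(5^j − 3) + 12 = 5^{j+1} − 15 + 12 = 5^{j+1} − 3.
By induction, b(k) = 5^k − 3 for all k ≥ 0.

b(k) = 5^k − 3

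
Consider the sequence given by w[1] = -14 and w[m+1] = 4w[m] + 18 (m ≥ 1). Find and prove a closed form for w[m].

Claim: w[m] = -2·4^m − 6.

Base case: w[1] = -14, and -2·4^1 − 6 = -8 − 6 = -14.
Assume w[k] = -2·4^k − 6 for some k ≥ 1.
Then w[k+1] = 4w[k] + 18 = 4·(-2·4^k − 6) + 18 = -8·4^k − 24 + 18 = -2·4^{k+1} − 6.
This completes the inductive step, so w[m] = -2·4^m − 6 for all m ≥ 1.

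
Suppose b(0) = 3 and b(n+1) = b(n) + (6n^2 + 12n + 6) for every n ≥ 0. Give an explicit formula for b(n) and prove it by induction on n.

Claim: b(n) = 2n^3 + 3n^2 + n + 3.

Base case: b(0) = 3, and 2·0^3 + 3·0^2 + 0 + 3 = 3.
Assume b(k) = 2k^3 + 3k^2 + k + 3.
Then b(k+1) = b(k) + (6k^2 + 12k + 6) = (2k^3 + 3k^2 + k + 3) + (6k^2 + 12k + 6) = 2k^3 + 9k^2 + 13k + 9,
and 2·(k+1)^3 + 3·(k+1)^2 + (k+1) + 3 = 2k^3 + 9k^2 + 13k + 9.
This completes the inductive step, so b(n) = 2n^3 + 3n^2 + n + 3 for all n ≥ 0.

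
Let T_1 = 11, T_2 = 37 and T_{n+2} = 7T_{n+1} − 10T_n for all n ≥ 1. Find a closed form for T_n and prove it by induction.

Claim: T_n = 3·2^n + 5^n.

Base cases: T_1 = 11 and 3·2^1 + 5^1 = 11; T_2 = 37 and 3·2^2 + 5^2 = 37.
Assume T_i = 3·2^i + 5^i for all 1 ≤ i ≤ j, where j ≥ 2.
Then T_{j+1} = 7T_j − 10T_{j−1} = 7·(3·2^j + 5^j) − 10·(3·2^{j−1} + 5^{j−1}) = 3·(7·2 − 10)2^{j−1} + (7·5 − 10)5^{j−1} = 12·2^{j−1} + 25·5^{j−1} = 3·2^{j+1} + 5^{j+1}.
Hence T_n = 3·2^n + 5^n for every n ≥ 1, by strong induction.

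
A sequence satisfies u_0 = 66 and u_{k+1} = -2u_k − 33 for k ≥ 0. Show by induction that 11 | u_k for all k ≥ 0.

Base case: u_0 = 66 = 11·6, so 11 | u_0.
Assume 11 | u_r, so u_r = 11t for some integer t.
Then u_{r+1} = -2u_r − 33 = -2·(11t) − 33 = 11(-2t − 3), so 11 | u_{r+1}.
Hence 11 | u_k for every k ≥ 0, by induction.

11 | u_k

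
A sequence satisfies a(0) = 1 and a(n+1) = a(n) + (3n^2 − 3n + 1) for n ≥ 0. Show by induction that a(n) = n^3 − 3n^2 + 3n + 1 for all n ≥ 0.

Base case: a(0) = 1, and 0^3 − 3·0^2 + 3·0 + 1 = 1.
Assume a(k) = k^3 − 3k^2 + 3k + 1.
Then a(k+1) = a(k) + (3k^2 − 3k + 1) = (k^3 − 3k^2 + 3k + 1) + (3k^2 − 3k + 1) = k^3 + 2,
and (k+1)^3 − 3·(k+1)^2 + 3·(k+1) + 1 = k^3 + 2.
This completes the inductive step, so a(n) = n^3 − 3n^2 + 3n + 1 for all n ≥ 0.

a(n) = n^3 − 3n^2 + 3n + 1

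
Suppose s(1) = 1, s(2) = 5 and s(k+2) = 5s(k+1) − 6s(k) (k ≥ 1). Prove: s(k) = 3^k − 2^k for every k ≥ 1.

Base cases: s(1) = 1 and 3^1 − 2^1 = 1; s(2) = 5 and 3^2 − 2^2 = 5.
Assume s(i) = 3^i − 2^i for all 1 ≤ i ≤ j, where j ≥ 2.
Then s(j+1) = 5s(j) − 6s(j−1) = 5·(3^j − 2^j) − 6·(3^{j−1} − 2^{j−1}) = (5·3 − 6)3^{j−1} − (5·2 − 6)2^{j−1} = 9·3^{j−1} − 4·2^{j−1} = 3^{j+1} − 2^{j+1}.
So the formula holds for j+1, and by strong induction s(k) = 3^k − 2^k for all k ≥ 1.

s(k) = 3^k − 2^k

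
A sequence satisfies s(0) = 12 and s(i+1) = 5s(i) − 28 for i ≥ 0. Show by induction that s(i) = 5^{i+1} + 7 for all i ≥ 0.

Base case: s(0) = 12, and 5^{0+1} + 7 = 5 + 7 = 12.
Assume s(r) = 5^{r+1} + 7 for some r ≥ 0.
Then s(r+1) = 5s(r) − 28 = 5·(5^{r+1} + 7) − 28 = 5^{r+2} + 35 − 28 = 5^{r+2} + 7.
This completes the inductive step, so s(i) = 5^{i+1} + 7 for all i ≥ 0.

s(i) = 5^{i+1} + 7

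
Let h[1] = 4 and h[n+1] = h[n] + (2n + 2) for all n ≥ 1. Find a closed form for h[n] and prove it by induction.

Claim: h[n] = n^2 + n + 2.

Base case: h[1] = 4, and 1^2 + 1 + 2 = 4.
Assume h[j] = j^2 + j + 2.
Then h[j+1] = h[j] + (2j + 2) = (j^2 + j + 2) + (2j + 2) = j^2 + 3j + 4,
and (j+1)^2 + (j+1) + 2 = j^2 + 3j + 4.
By induction, h[n] = n^2 + n + 2 for all n ≥ 1.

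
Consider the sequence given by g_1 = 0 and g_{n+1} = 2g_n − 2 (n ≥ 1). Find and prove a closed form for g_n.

Claim: g_n = -2^n + 2.

Base case: g_1 = 0, and -2^1 + 2 = -2 + 2 = 0.
Assume g_m = -2^m + 2 for some m ≥ 1.
Then g_{m+1} = 2g_m − 2 = 2·(-2^m + 2) − 2 = -2^{m+1} + 4 − 2 = -2^{m+1} + 2.
So the formula holds for m+1, and by induction g_n = -2^n + 2 for all n ≥ 1.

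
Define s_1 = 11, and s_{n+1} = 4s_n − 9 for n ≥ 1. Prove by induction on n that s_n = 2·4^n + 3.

Base case: s_1 = 11, and 2·4^1 + 3 = 8 + 3 = 11.
Assume s_k = 2·4^k + 3 for some k ≥ 1.
Then s_{k+1} = 4s_k − 9 = 4·(2·4^k + 3) − 9 = 8·4^k + 12 − 9 = 2·4^{k+1} + 3.
This completes the inductive step, so s_n = 2·4^n + 3 for all n ≥ 1.

s_n = 2·4^n + 3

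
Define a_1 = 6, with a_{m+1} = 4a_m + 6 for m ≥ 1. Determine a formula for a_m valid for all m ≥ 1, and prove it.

Claim: a_m = 2·4^m − 2.

Base case: a_1 = 6, and 2·4^1 − 2 = 8 − 2 = 6.
Assume a_r = 2·4^r − 2 for some r ≥ 1.
Then a_{r+1} = 4a_r + 6 = 4·(2·4^r − 2) + 6 = 8·4^r − 8 + 6 = 2·4^{r+1} − 2.
This completes the inductive step, so a_m = 2·4^m − 2 for all m ≥ 1.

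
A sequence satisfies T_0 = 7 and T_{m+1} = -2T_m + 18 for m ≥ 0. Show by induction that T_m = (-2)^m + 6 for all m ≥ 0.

Base case: T_0 = 7, and (-2)^0 + 6 = 1 + 6 = 7.
Assume T_j = (-2)^j + 6 for some j ≥ 0.
Then T_{j+1} = -2T_j + 18 = -2·((-2)^j + 6) + 18 = -2·(-2)^j − 12 + 18 = (-2)^{j+1} + 6.
So the formula holds for j+1, and by induction T_m = (-2)^m + 6 for all m ≥ 0.

T_m = (-2)^m + 6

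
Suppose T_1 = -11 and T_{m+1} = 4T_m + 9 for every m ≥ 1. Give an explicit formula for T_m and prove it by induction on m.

Claim: T_m = -2·4^m − 3.

Base case: T_1 = -11, and -2·4^1 − 3 = -8 − 3 = -11.
Assume T_r = -2·4^r − 3 for some r ≥ 1.
Then T_{r+1} = 4T_r + 9 = 4·(-2·4^r − 3) + 9 = -8·4^r − 12 + 9 = -2·4^{r+1} − 3.
So the formula holds for r+1, and by induction T_m = -2·4^m − 3 for all m ≥ 1.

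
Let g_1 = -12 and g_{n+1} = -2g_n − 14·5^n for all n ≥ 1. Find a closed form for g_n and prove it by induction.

Claim: g_n = (-2)^n − 2·5^n.

Base case: g_1 = -12, and (-2)^1 − 2·5^1 = -2 − 10 = -12.
Assume g_j = (-2)^j − 2·5^j for some j ≥ 1.
Then g_{j+1} = -2g_j − 14·5^j = -2·((-2)^j − 2·5^j) − 14·5^j = (-2)^{j+1} + 4·5^j − 14·5^j = (-2)^{j+1} − 10·5^j = (-2)^{j+1} − 2·5^{j+1}.
Hence g_n = (-2)^n − 2·5^n for every n ≥ 1, by induction.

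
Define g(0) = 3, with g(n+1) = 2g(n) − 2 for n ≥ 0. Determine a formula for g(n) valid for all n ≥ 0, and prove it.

Claim: g(n) = 2^n + 2.

Base case: g(0) = 3, and 2^0 + 2 = 1 + 2 = 3.
Assume g(r) = 2^r + 2 for some r ≥ 0.
Then g(r+1) = 2g(r) − 2 = 2·(2^r + 2) − 2 = 2^{r+1} + 4 − 2 = 2^{r+1} + 2.
So the formula holds for r+1, and by induction g(n) = 2^n + 2 for all n ≥ 0.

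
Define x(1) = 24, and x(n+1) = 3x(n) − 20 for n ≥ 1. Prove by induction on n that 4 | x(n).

Base case: x(1) = 24 = 4·6, so 4 | x(1).
Assume 4 | x(j), so x(j) = 4t for some integer t.
Then x(j+1) = 3x(j) − 20 = 3·(4t) − 20 = 4(3t − 5), so 4 | x(j+1).
This completes the inductive step, so 4 | x(n) for all n ≥ 1.

4 | x(n)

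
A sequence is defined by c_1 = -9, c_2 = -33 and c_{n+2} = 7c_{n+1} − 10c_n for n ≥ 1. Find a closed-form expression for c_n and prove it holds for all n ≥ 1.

Claim: c_n = -5^n − 2·2^n.

Base cases: c_1 = -9 and -5^1 − 2·2^1 = -9; c_2 = -33 and -5^2 − 2·2^2 = -33.
Assume c_j = -5^j − 2·2^j for all 1 ≤ j ≤ k, where k ≥ 2.
Then c_{k+1} = 7c_k − 10c_{k−1} = 7·(-5^k − 2·2^k) − 10·(-5^{k−1} − 2·2^{k−1}) = -(7·5 − 10)5^{k−1} − 2·(7·2 − 10)2^{k−1} = -25·5^{k−1} − 8·2^{k−1} = -5^{k+1} − 2·2^{k+1}.
Hence c_n = -5^n − 2·2^n for every n ≥ 1, by strong induction.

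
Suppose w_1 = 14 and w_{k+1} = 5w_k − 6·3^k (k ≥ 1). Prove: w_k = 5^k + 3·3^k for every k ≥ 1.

Base case: w_1 = 14, and 5^1 + 3·3^1 = 5 + 9 = 14.
Assume w_m = 5^m + 3·3^m for some m ≥ 1.
Then w_{m+1} = 5w_m − 6·3^m = 5·(5^m + 3·3^m) − 6·3^m = 5^{m+1} + 15·3^m − 6·3^m = 5^{m+1} + 9·3^m = 5^{m+1} + 3·3^{m+1}.
This completes the inductive step, so w_k = 5^k + 3·3^k for all k ≥ 1.

w_k = 5^k + 3·3^k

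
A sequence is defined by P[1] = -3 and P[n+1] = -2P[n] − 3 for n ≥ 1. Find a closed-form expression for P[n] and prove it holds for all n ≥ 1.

Claim: P[n] = (-2)^n − 1.

Base case: P[1] = -3, and (-2)^1 − 1 = -2 − 1 = -3.
Assume P[m] = (-2)^m − 1 for some m ≥ 1.
Then P[m+1] = -2P[m] − 3 = -2·((-2)^m − 1) − 3 = -2·(-2)^m + 2 − 3 = (-2)^{m+1} − 1.
By induction, P[n] = (-2)^n − 1 for all n ≥ 1.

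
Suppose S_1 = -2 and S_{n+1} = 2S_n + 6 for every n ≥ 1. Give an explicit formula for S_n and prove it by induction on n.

Claim: S_n = 2^{n+1} − 6.

Base case: S_1 = -2, and 2^{1+1} − 6 = 4 − 6 = -2.
Assume S_m = 2^{m+1} − 6 for some m ≥ 1.
Then S_{m+1} = 2S_m + 6 = 2·(2^{m+1} − 6) + 6 = 2^{m+2} − 12 + 6 = 2^{m+2} − 6.
This completes the inductive step, so S_n = 2^{n+1} − 6 for all n ≥ 1.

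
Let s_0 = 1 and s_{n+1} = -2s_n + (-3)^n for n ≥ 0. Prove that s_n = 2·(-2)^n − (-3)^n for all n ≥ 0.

Base case: s_0 = 1, and 2·(-2)^0 − (-3)^0 = 2 − 1 = 1.
Assume s_r = 2·(-2)^r − (-3)^r for some r ≥ 0.
Then s_{r+1} = -2s_r + (-3)^r = -2·(2·(-2)^r − (-3)^r) + (-3)^r = 2·(-2)^{r+1} + 2·(-3)^r + (-3)^r = 2·(-2)^{r+1} + 3·(-3)^r = 2·(-2)^{r+1} − (-3)^{r+1}.
Hence s_n = 2·(-2)^n − (-3)^n for every n ≥ 0, by induction.

s_n = 2·(-2)^n − (-3)^n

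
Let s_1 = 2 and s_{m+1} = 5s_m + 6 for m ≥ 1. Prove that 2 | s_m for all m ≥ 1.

Base case: s_1 = 2 = 2·1, so 2 | s_1.
Assume 2 | s_r, so s_r = 2t for some integer t.
Then s_{r+1} = 5s_r + 6 = 5·(2t) + 6 = 2(5t + 3), so 2 | s_{r+1}.
Hence 2 | s_m for every m ≥ 1, by induction.

2 | s_m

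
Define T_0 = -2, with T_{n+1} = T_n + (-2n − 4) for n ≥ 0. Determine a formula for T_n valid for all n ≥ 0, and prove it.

Claim: T_n = -n^2 − 3n − 2.

Base case: T_0 = -2, and -0^2 − 3·0 − 2 = -2.
Assume T_m = -m^2 − 3m − 2.
Then T_{m+1} = T_m + (-2m − 4) = (-m^2 − 3m − 2) + (-2m − 4) = -m^2 − 5m − 6,
and -(m+1)^2 − 3·(m+1) − 2 = -m^2 − 5m − 6.
This completes the inductive step, so T_n = -n^2 − 3n − 2 for all n ≥ 0.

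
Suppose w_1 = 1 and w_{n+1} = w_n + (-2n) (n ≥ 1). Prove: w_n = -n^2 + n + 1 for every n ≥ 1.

Base case: w_1 = 1, and -1^2 + 1 + 1 = 1.
Assume w_k = -k^2 + k + 1.
Then w_{k+1} = w_k + (-2k) = (-k^2 + k + 1) + (-2k) = -k^2 − k + 1,
and -(k+1)^2 + (k+1) + 1 = -k^2 − k + 1.
By induction, w_n = -n^2 + n + 1 for all n ≥ 1.

w_n = -n^2 + n + 1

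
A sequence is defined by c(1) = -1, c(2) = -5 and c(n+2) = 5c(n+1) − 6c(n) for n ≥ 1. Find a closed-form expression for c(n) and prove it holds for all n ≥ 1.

Claim: c(n) = 2^n − 3^n.

Base cases: c(1) = -1 and 2^1 − 3^1 = -1; c(2) = -5 and 2^2 − 3^2 = -5.
Assume c(j) = 2^j − 3^j for all 1 ≤ j ≤ r, where r ≥ 2.
Then c(r+1) = 5c(r) − 6c(r−1) = 5·(2^r − 3^r) − 6·(2^{r−1} − 3^{r−1}) = (5·2 − 6)2^{r−1} − (5·3 − 6)3^{r−1} = 4·2^{r−1} − 9·3^{r−1} = 2^{r+1} − 3^{r+1}.
By strong induction, c(n) = 2^n − 3^n for all n ≥ 1.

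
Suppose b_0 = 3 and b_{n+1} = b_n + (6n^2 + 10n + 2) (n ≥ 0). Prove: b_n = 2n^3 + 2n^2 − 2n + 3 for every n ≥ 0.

Base case: b_0 = 3, and 2·0^3 + 2·0^2 − 2·0 + 3 = 3.
Assume b_m = 2m^3 + 2m^2 − 2m + 3.
Then b_{m+1} = b_m + (6m^2 + 10m + 2) = (2m^3 + 2m^2 − 2m + 3) + (6m^2 + 10m + 2) = 2m^3 + 8m^2 + 8m + 5,
and 2·(m+1)^3 + 2·(m+1)^2 − 2·(m+1) + 3 = 2m^3 + 8m^2 + 8m + 5.
Hence b_n = 2n^3 + 2n^2 − 2n + 3 for every n ≥ 0, by induction.

b_n = 2n^3 + 2n^2 − 2n + 3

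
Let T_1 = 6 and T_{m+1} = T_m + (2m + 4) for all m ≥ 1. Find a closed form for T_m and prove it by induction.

Claim: T_m = m^2 + 3m + 2.

Base case: T_1 = 6, and 1^2 + 3·1 + 2 = 6.
Assume T_r = r^2 + 3r + 2.
Then T_{r+1} = T_r + (2r + 4) = (r^2 + 3r + 2) + (2r + 4) = r^2 + 5r + 6,
and (r+1)^2 + 3·(r+1) + 2 = r^2 + 5r + 6.
By induction, T_m = m^2 + 3m + 2 for all m ≥ 1.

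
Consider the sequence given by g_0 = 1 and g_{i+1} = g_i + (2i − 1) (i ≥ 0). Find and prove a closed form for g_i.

Claim: g_i = i^2 − 2i + 1.

Base case: g_0 = 1, and 0^2 − 2·0 + 1 = 1.
Assume g_r = r^2 − 2r + 1.
Then g_{r+1} = g_r + (2r − 1) = (r^2 − 2r + 1) + (2r − 1) = r^2,
and (r+1)^2 − 2·(r+1) + 1 = r^2.
By induction, g_i = i^2 − 2i + 1 for all i ≥ 0.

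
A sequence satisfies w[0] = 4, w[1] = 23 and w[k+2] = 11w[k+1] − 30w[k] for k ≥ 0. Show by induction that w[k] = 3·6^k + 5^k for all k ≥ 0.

Base cases: w[0] = 4 and 3·6^0 + 5^0 = 4; w[1] = 23 and 3·6^1 + 5^1 = 23.
Assume w[i] = 3·6^i + 5^i for all 0 ≤ i ≤ j, where j ≥ 1.
Then w[j+1] = 11w[j] − 30w[j−1] = 11·(3·6^j + 5^j) − 30·(3·6^{j−1} + 5^{j−1}) = 3·(11·6 − 30)6^{j−1} + (11·5 − 30)5^{j−1} = 108·6^{j−1} + 25·5^{j−1} = 3·6^{j+1} + 5^{j+1}.
So the formula holds for j+1, and by strong induction w[k] = 3·6^k + 5^k for all k ≥ 0.

w[k] = 3·6^k + 5^k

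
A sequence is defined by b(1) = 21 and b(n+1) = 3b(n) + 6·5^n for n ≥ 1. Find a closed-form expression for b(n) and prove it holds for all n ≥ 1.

Claim: b(n) = 2·3^n + 3·5^n.

Base case: b(1) = 21, and 2·3^1 + 3·5^1 = 6 + 15 = 21.
Assume b(m) = 2·3^m + 3·5^m for some m ≥ 1.
Then b(m+1) = 3b(m) + 6·5^m = 3·(2·3^m + 3·5^m) + 6·5^m = 2·3^{m+1} + 9·5^m + 6·5^m = 2·3^{m+1} + 15·5^m = 2·3^{m+1} + 3·5^{m+1}.
By induction, b(n) = 2·3^n + 3·5^n for all n ≥ 1.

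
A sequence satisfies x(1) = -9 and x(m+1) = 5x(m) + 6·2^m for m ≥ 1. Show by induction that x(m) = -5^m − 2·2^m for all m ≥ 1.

Base case: x(1) = -9, and -5^1 − 2·2^1 = -5 − 4 = -9.
Assume x(r) = -5^r − 2·2^r for some r ≥ 1.
Then x(r+1) = 5x(r) + 6·2^r = 5·(-5^r − 2·2^r) + 6·2^r = -5^{r+1} − 10·2^r + 6·2^r = -5^{r+1} − 4·2^r = -5^{r+1} − 2·2^{r+1}.
This completes the inductive step, so x(m) = -5^m − 2·2^m for all m ≥ 1.

x(m) = -5^m − 2·2^m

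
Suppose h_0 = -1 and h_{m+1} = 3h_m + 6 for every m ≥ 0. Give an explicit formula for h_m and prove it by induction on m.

Claim: h_m = 2·3^m − 3.

Base case: h_0 = -1, and 2·3^0 − 3 = 2 − 3 = -1.
Assume h_j = 2·3^j − 3 for some j ≥ 0.
Then h_{j+1} = 3h_j + 6 = 3·(2·3^j − 3) + 6 = 6·3^j − 9 + 6 = 2·3^{j+1} − 3.
So the formula holds for j+1, and by induction h_m = 2·3^m − 3 for all m ≥ 0.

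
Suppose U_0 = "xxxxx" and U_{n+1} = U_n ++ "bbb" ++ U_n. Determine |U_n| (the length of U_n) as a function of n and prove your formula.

Claim: |U_n| = 2^{n+3} − 3.

Base case: |U_0| = 5, and 2^{0+3} − 3 = 5.
Assume |U_k| = 2^{k+3} − 3.
Then |U_{k+1}| = |U_k| + 3 + |U_k| = 2|U_k| + 3 = 2(2^{k+3} − 3) + 3 = 2^{k+1+3} − 6 + 3 = 2^{k+1+3} − 3.
So the formula holds for k+1, and by induction |U_n| = 2^{n+3} − 3 for all n ≥ 0.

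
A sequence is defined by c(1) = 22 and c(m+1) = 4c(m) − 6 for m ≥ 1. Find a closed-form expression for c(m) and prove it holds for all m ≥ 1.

Claim: c(m) = 5·4^m + 2.

Base case: c(1) = 22, and 5·4^1 + 2 = 20 + 2 = 22.
Assume c(j) = 5·4^j + 2 for some j ≥ 1.
Then c(j+1) = 4c(j) − 6 = 4·(5·4^j + 2) − 6 = 20·4^j + 8 − 6 = 5·4^{j+1} + 2.
This completes the inductive step, so c(m) = 5·4^m + 2 for all m ≥ 1.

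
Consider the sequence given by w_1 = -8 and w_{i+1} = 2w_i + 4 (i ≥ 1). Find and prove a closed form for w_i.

Claim: w_i = -2^{i+1} − 4.

Base case: w_1 = -8, and -2^{1+1} − 4 = -4 − 4 = -8.
Assume w_k = -2^{k+1} − 4 for some k ≥ 1.
Then w_{k+1} = 2w_k + 4 = 2·(-2^{k+1} − 4) + 4 = -2^{k+2} − 8 + 4 = -2^{k+2} − 4.
Hence w_i = -2^{i+1} − 4 for every i ≥ 1, by induction.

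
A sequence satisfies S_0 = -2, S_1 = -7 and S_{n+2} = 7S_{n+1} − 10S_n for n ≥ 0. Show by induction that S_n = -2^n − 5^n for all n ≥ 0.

Base cases: S_0 = -2 and -2^0 − 5^0 = -2; S_1 = -7 and -2^1 − 5^1 = -7.
Assume S_j = -2^j − 5^j for all 0 ≤ j ≤ k, where k ≥ 1.
Then S_{k+1} = 7S_k − 10S_{k−1} = 7·(-2^k − 5^k) − 10·(-2^{k−1} − 5^{k−1}) = -(7·2 − 10)2^{k−1} − (7·5 − 10)5^{k−1} = -4·2^{k−1} − 25·5^{k−1} = -2^{k+1} − 5^{k+1}.
By strong induction, S_n = -2^n − 5^n for all n ≥ 0.

S_n = -2^n − 5^n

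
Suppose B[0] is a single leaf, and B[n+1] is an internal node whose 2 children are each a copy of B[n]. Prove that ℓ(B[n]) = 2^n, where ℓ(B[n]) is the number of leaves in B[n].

Base case: ℓ(B[0]) = 1, and 2^0 = 1.
Assume ℓ(B[m]) = 2^m.
Then ℓ(B[m+1]) = 2·ℓ(B[m]) = 2·2^m = 2^{m+1}.
This completes the inductive step, so ℓ(B[n]) = 2^n for all n ≥ 0.

ℓ(B[n]) = 2^n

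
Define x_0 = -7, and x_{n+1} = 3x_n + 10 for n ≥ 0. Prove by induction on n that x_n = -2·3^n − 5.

Base case: x_0 = -7, and -2·3^0 − 5 = -2 − 5 = -7.
Assume x_k = -2·3^k − 5 for some k ≥ 0.
Then x_{k+1} = 3x_k + 10 = 3·(-2·3^k − 5) + 10 = -6·3^k − 15 + 10 = -2·3^{k+1} − 5.
This completes the inductive step, so x_n = -2·3^n − 5 for all n ≥ 0.

x_n = -2·3^n − 5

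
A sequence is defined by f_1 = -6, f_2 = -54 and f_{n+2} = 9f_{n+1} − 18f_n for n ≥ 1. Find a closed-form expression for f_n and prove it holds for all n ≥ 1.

Claim: f_n = 2·3^n − 2·6^n.

Base cases: f_1 = -6 and 2·3^1 − 2·6^1 = -6; f_2 = -54 and 2·3^2 − 2·6^2 = -54.
Assume f_j = 2·3^j − 2·6^j for all 1 ≤ j ≤ k, where k ≥ 2.
Then f_{k+1} = 9f_k − 18f_{k−1} = 9·(2·3^k − 2·6^k) − 18·(2·3^{k−1} − 2·6^{k−1}) = 2·(9·3 − 18)3^{k−1} − 2·(9·6 − 18)6^{k−1} = 18·3^{k−1} − 72·6^{k−1} = 2·3^{k+1} − 2·6^{k+1}.
Hence f_n = 2·3^n − 2·6^n for every n ≥ 1, by strong induction.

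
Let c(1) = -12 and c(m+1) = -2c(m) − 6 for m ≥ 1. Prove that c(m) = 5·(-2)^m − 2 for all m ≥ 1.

Base case: c(1) = -12, and 5·(-2)^1 − 2 = -10 − 2 = -12.
Assume c(r) = 5·(-2)^r − 2 for some r ≥ 1.
Then c(r+1) = -2c(r) − 6 = -2·(5·(-2)^r − 2) − 6 = -10·(-2)^r + 4 − 6 = 5·(-2)^{r+1} − 2.
Hence c(m) = 5·(-2)^m − 2 for every m ≥ 1, by induction.

c(m) = 5·(-2)^m − 2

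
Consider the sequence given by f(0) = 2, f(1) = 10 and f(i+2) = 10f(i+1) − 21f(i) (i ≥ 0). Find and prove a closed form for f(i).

Claim: f(i) = 3^i + 7^i.

Base cases: f(0) = 2 and 3^0 + 7^0 = 2; f(1) = 10 and 3^1 + 7^1 = 10.
Assume f(j) = 3^j + 7^j for all 0 ≤ j ≤ k, where k ≥ 1.
Then f(k+1) = 10f(k) − 21f(k−1) = 10·(3^k + 7^k) − 21·(3^{k−1} + 7^{k−1}) = (10·3 − 21)3^{k−1} + (10·7 − 21)7^{k−1} = 9·3^{k−1} + 49·7^{k−1} = 3^{k+1} + 7^{k+1}.
By strong induction, f(i) = 3^i + 7^i for all i ≥ 0.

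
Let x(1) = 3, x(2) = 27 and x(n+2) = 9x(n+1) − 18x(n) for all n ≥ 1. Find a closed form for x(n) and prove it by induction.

Claim: x(n) = 6^n − 3^n.

Base cases: x(1) = 3 and 6^1 − 3^1 = 3; x(2) = 27 and 6^2 − 3^2 = 27.
Assume x(i) = 6^i − 3^i for all 1 ≤ i ≤ j, where j ≥ 2.
Then x(j+1) = 9x(j) − 18x(j−1) = 9·(6^j − 3^j) − 18·(6^{j−1} − 3^{j−1}) = (9·6 − 18)6^{j−1} − (9·3 − 18)3^{j−1} = 36·6^{j−1} − 9·3^{j−1} = 6^{j+1} − 3^{j+1}.
So the formula holds for j+1, and by strong induction x(n) = 6^n − 3^n for all n ≥ 1.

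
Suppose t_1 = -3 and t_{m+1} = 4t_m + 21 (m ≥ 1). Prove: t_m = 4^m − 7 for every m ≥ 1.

Base case: t_1 = -3, and 4^1 − 7 = 4 − 7 = -3.
Assume t_r = 4^r − 7 for some r ≥ 1.
Then t_{r+1} = 4t_r + 21 = 4·(4^r − 7) + 21 = 4^{r+1} − 28 + 21 = 4^{r+1} − 7.
Hence t_m = 4^m − 7 for every m ≥ 1, by induction.

t_m = 4^m − 7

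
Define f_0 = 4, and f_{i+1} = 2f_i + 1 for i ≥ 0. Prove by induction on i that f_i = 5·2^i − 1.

Base case: f_0 = 4, and 5·2^0 − 1 = 5 − 1 = 4.
Assume f_r = 5·2^r − 1 for some r ≥ 0.
Then f_{r+1} = 2f_r + 1 = 2·(5·2^r − 1) + 1 = 10·2^r − 2 + 1 = 5·2^{r+1} − 1.
This completes the inductive step, so f_i = 5·2^i − 1 for all i ≥ 0.

f_i = 5·2^i − 1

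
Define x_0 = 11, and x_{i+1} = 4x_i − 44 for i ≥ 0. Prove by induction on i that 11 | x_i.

Base case: x_0 = 11 = 11·1, so 11 | x_0.
Assume 11 | x_k, so x_k = 11t for some integer t.
Then x_{k+1} = 4x_k − 44 = 4·(11t) − 44 = 11(4t − 4), so 11 | x_{k+1}.
Hence 11 | x_i for every i ≥ 0, by induction.

11 | x_i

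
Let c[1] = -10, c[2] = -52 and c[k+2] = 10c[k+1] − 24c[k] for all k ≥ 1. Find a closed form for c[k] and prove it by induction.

Claim: c[k] = -6^k − 4^k.

Base cases: c[1] = -10 and -6^1 − 4^1 = -10; c[2] = -52 and -6^2 − 4^2 = -52.
Assume c[j] = -6^j − 4^j for all 1 ≤ j ≤ r, where r ≥ 2.
Then c[r+1] = 10c[r] − 24c[r−1] = 10·(-6^r − 4^r) − 24·(-6^{r−1} − 4^{r−1}) = -(10·6 − 24)6^{r−1} − (10·4 − 24)4^{r−1} = -36·6^{r−1} − 16·4^{r−1} = -6^{r+1} − 4^{r+1}.
This completes the inductive step, so c[k] = -6^k − 4^k for all k ≥ 1.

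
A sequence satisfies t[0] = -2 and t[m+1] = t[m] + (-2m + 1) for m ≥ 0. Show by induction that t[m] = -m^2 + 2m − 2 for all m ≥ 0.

Base case: t[0] = -2, and -0^2 + 2·0 − 2 = -2.
Assume t[r] = -r^2 + 2r − 2.
Then t[r+1] = t[r] + (-2r + 1) = (-r^2 + 2r − 2) + (-2r + 1) = -r^2 − 1,
and -(r+1)^2 + 2·(r+1) − 2 = -r^2 − 1.
By induction, t[m] = -m^2 + 2m − 2 for all m ≥ 0.

t[m] = -m^2 + 2m − 2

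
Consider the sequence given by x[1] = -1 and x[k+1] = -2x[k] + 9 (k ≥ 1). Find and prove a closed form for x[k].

Claim: x[k] = 2·(-2)^k + 3.

Base case: x[1] = -1, and 2·(-2)^1 + 3 = -4 + 3 = -1.
Assume x[m] = 2·(-2)^m + 3 for some m ≥ 1.
Then x[m+1] = -2x[m] + 9 = -2·(2·(-2)^m + 3) + 9 = -4·(-2)^m − 6 + 9 = 2·(-2)^{m+1} + 3.
By induction, x[k] = 2·(-2)^k + 3 for all k ≥ 1.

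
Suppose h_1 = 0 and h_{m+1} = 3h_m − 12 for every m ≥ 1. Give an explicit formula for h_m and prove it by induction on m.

Claim: h_m = -2·3^m + 6.

Base case: h_1 = 0, and -2·3^1 + 6 = -6 + 6 = 0.
Assume h_j = -2·3^j + 6 for some j ≥ 1.
Then h_{j+1} = 3h_j − 12 = 3·(-2·3^j + 6) − 12 = -6·3^j + 18 − 12 = -2·3^{j+1} + 6.
This completes the inductive step, so h_m = -2·3^m + 6 for all m ≥ 1.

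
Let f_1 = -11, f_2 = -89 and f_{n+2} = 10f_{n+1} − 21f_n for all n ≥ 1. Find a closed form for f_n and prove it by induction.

Claim: f_n = 3^n − 2·7^n.

Base cases: f_1 = -11 and 3^1 − 2·7^1 = -11; f_2 = -89 and 3^2 − 2·7^2 = -89.
Assume f_i = 3^i − 2·7^i for all 1 ≤ i ≤ j, where j ≥ 2.
Then f_{j+1} = 10f_j − 21f_{j−1} = 10·(3^j − 2·7^j) − 21·(3^{j−1} − 2·7^{j−1}) = (10·3 − 21)3^{j−1} − 2·(10·7 − 21)7^{j−1} = 9·3^{j−1} − 98·7^{j−1} = 3^{j+1} − 2·7^{j+1}.
So the formula holds for j+1, and by strong induction f_n = 3^n − 2·7^n for all n ≥ 1.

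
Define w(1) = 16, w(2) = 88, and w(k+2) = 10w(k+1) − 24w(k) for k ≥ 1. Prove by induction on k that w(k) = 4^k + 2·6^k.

Base cases: w(1) = 16 and 4^1 + 2·6^1 = 16; w(2) = 88 and 4^2 + 2·6^2 = 88.
Assume w(j) = 4^j + 2·6^j for all 1 ≤ j ≤ m, where m ≥ 2.
Then w(m+1) = 10w(m) − 24w(m−1) = 10·(4^m + 2·6^m) − 24·(4^{m−1} + 2·6^{m−1}) = (10·4 − 24)4^{m−1} + 2·(10·6 − 24)6^{m−1} = 16·4^{m−1} + 72·6^{m−1} = 4^{m+1} + 2·6^{m+1}.
By strong induction, w(k) = 4^k + 2·6^k for all k ≥ 1.

w(k) = 4^k + 2·6^k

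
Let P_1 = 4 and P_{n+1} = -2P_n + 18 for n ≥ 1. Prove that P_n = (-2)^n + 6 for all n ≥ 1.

Base case: P_1 = 4, and (-2)^1 + 6 = -2 + 6 = 4.
Assume P_k = (-2)^k + 6 for some k ≥ 1.
Then P_{k+1} = -2P_k + 18 = -2·((-2)^k + 6) + 18 = -2·(-2)^k − 12 + 18 = (-2)^{k+1} + 6.
Hence P_n = (-2)^n + 6 for every n ≥ 1, by induction.

P_n = (-2)^n + 6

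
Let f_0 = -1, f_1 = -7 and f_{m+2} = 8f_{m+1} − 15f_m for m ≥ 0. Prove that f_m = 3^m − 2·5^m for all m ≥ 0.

Base cases: f_0 = -1 and 3^0 − 2·5^0 = -1; f_1 = -7 and 3^1 − 2·5^1 = -7.
Assume f_j = 3^j − 2·5^j for all 0 ≤ j ≤ k, where k ≥ 1.
Then f_{k+1} = 8f_k − 15f_{k−1} = 8·(3^k − 2·5^k) − 15·(3^{k−1} − 2·5^{k−1}) = (8·3 − 15)3^{k−1} − 2·(8·5 − 15)5^{k−1} = 9·3^{k−1} − 50·5^{k−1} = 3^{k+1} − 2·5^{k+1}.
By strong induction, f_m = 3^m − 2·5^m for all m ≥ 0.

f_m = 3^m − 2·5^m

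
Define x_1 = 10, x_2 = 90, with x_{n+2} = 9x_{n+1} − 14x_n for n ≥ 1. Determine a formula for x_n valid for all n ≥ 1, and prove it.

Claim: x_n = 2·7^n − 2·2^n.

Base cases: x_1 = 10 and 2·7^1 − 2·2^1 = 10; x_2 = 90 and 2·7^2 − 2·2^2 = 90.
Assume x_j = 2·7^j − 2·2^j for all 1 ≤ j ≤ k, where k ≥ 2.
Then x_{k+1} = 9x_k − 14x_{k−1} = 9·(2·7^k − 2·2^k) − 14·(2·7^{k−1} − 2·2^{k−1}) = 2·(9·7 − 14)7^{k−1} − 2·(9·2 − 14)2^{k−1} = 98·7^{k−1} − 8·2^{k−1} = 2·7^{k+1} − 2·2^{k+1}.
Hence x_n = 2·7^n − 2·2^n for every n ≥ 1, by strong induction.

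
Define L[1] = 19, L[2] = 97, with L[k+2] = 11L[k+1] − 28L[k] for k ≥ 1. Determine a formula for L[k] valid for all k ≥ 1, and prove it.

Claim: L[k] = 3·4^k + 7^k.

Base cases: L[1] = 19 and 3·4^1 + 7^1 = 19; L[2] = 97 and 3·4^2 + 7^2 = 97.
Assume L[i] = 3·4^i + 7^i for all 1 ≤ i ≤ j, where j ≥ 2.
Then L[j+1] = 11L[j] − 28L[j−1] = 11·(3·4^j + 7^j) − 28·(3·4^{j−1} + 7^{j−1}) = 3·(11·4 − 28)4^{j−1} + (11·7 − 28)7^{j−1} = 48·4^{j−1} + 49·7^{j−1} = 3·4^{j+1} + 7^{j+1}.
So the formula holds for j+1, and by strong induction L[k] = 3·4^k + 7^k for all k ≥ 1.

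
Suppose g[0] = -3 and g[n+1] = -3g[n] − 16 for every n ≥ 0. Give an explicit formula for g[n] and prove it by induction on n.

Claim: g[n] = (-3)^n − 4.

Base case: g[0] = -3, and (-3)^0 − 4 = 1 − 4 = -3.
Assume g[k] = (-3)^k − 4 for some k ≥ 0.
Then g[k+1] = -3g[k] − 16 = -3·((-3)^k − 4) − 16 = -3·(-3)^k + 12 − 16 = (-3)^{k+1} − 4.
This completes the inductive step, so g[n] = (-3)^n − 4 for all n ≥ 0.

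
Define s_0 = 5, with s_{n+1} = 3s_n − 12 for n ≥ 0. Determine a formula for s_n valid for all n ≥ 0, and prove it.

Claim: s_n = -3^n + 6.

Base case: s_0 = 5, and -3^0 + 6 = -1 + 6 = 5.
Assume s_m = -3^m + 6 for some m ≥ 0.
Then s_{m+1} = 3s_m − 12 = 3·(-3^m + 6) − 12 = -3^{m+1} + 18 − 12 = -3^{m+1} + 6.
So the formula holds for m+1, and by induction s_n = -3^n + 6 for all n ≥ 0.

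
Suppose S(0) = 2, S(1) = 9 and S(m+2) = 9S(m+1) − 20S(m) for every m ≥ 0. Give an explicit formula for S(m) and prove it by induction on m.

Claim: S(m) = 4^m + 5^m.

Base cases: S(0) = 2 and 4^0 + 5^0 = 2; S(1) = 9 and 4^1 + 5^1 = 9.
Assume S(j) = 4^j + 5^j for all 0 ≤ j ≤ r, where r ≥ 1.
Then S(r+1) = 9S(r) − 20S(r−1) = 9·(4^r + 5^r) − 20·(4^{r−1} + 5^{r−1}) = (9·4 − 20)4^{r−1} + (9·5 − 20)5^{r−1} = 16·4^{r−1} + 25·5^{r−1} = 4^{r+1} + 5^{r+1}.
By strong induction, S(m) = 4^m + 5^m for all m ≥ 0.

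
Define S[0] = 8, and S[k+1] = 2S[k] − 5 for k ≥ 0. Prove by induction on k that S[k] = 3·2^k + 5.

Base case: S[0] = 8, and 3·2^0 + 5 = 3 + 5 = 8.
Assume S[j] = 3·2^j + 5 for some j ≥ 0.
Then S[j+1] = 2S[j] − 5 = 2·(3·2^j + 5) − 5 = 6·2^j + 10 − 5 = 3·2^{j+1} + 5.
So the formula holds for j+1, and by induction S[k] = 3·2^k + 5 for all k ≥ 0.

S[k] = 3·2^k + 5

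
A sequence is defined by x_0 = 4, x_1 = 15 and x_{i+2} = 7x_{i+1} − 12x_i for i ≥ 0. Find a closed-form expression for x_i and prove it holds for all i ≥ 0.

Claim: x_i = 3·4^i + 3^i.

Base cases: x_0 = 4 and 3·4^0 + 3^0 = 4; x_1 = 15 and 3·4^1 + 3^1 = 15.
Assume x_j = 3·4^j + 3^j for all 0 ≤ j ≤ m, where m ≥ 1.
Then x_{m+1} = 7x_m − 12x_{m−1} = 7·(3·4^m + 3^m) − 12·(3·4^{m−1} + 3^{m−1}) = 3·(7·4 − 12)4^{m−1} + (7·3 − 12)3^{m−1} = 48·4^{m−1} + 9·3^{m−1} = 3·4^{m+1} + 3^{m+1}.
This completes the inductive step, so x_i = 3·4^i + 3^i for all i ≥ 0.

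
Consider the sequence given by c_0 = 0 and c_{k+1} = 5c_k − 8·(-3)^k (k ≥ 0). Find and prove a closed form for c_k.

Claim: c_k = -5^k + (-3)^k.

Base case: c_0 = 0, and -5^0 + (-3)^0 = -1 + 1 = 0.
Assume c_j = -5^j + (-3)^j for some j ≥ 0.
Then c_{j+1} = 5c_j − 8·(-3)^j = 5·(-5^j + (-3)^j) − 8·(-3)^j = -5^{j+1} + 5·(-3)^j − 8·(-3)^j = -5^{j+1} − 3·(-3)^j = -5^{j+1} + (-3)^{j+1}.
Hence c_k = -5^k + (-3)^k for every k ≥ 0, by induction.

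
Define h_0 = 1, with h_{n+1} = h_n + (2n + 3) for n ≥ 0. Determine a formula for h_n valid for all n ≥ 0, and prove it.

Claim: h_n = n^2 + 2n + 1.

Base case: h_0 = 1, and 0^2 + 2·0 + 1 = 1.
Assume h_m = m^2 + 2m + 1.
Then h_{m+1} = h_m + (2m + 3) = (m^2 + 2m + 1) + (2m + 3) = m^2 + 4m + 4,
and (m+1)^2 + 2·(m+1) + 1 = m^2 + 4m + 4.
This completes the inductive step, so h_n = n^2 + 2n + 1 for all n ≥ 0.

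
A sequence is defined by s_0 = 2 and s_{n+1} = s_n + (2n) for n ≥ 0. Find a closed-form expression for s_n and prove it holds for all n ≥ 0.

Claim: s_n = n^2 − n + 2.

Base case: s_0 = 2, and 0^2 − 0 + 2 = 2.
Assume s_k = k^2 − k + 2.
Then s_{k+1} = s_k + (2k) = (k^2 − k + 2) + (2k) = k^2 + k + 2,
and (k+1)^2 − (k+1) + 2 = k^2 + k + 2.
By induction, s_n = n^2 − n + 2 for all n ≥ 0.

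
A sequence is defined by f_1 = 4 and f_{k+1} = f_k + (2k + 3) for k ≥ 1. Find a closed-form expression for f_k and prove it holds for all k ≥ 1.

Claim: f_k = k^2 + 2k + 1.

Base case: f_1 = 4, and 1^2 + 2·1 + 1 = 4.
Assume f_j = j^2 + 2j + 1.
Then f_{j+1} = f_j + (2j + 3) = (j^2 + 2j + 1) + (2j + 3) = j^2 + 4j + 4,
and (j+1)^2 + 2·(j+1) + 1 = j^2 + 4j + 4.
By induction, f_k = k^2 + 2k + 1 for all k ≥ 1.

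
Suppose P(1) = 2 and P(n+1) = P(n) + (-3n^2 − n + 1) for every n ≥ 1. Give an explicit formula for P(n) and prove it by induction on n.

Claim: P(n) = -n^3 + n^2 + n + 1.

Base case: P(1) = 2, and -1^3 + 1^2 + 1 + 1 = 2.
Assume P(r) = -r^3 + r^2 + r + 1.
Then P(r+1) = P(r) + (-3r^2 − r + 1) = (-r^3 + r^2 + r + 1) + (-3r^2 − r + 1) = -r^3 − 2r^2 + 2,
and -(r+1)^3 + (r+1)^2 + (r+1) + 1 = -r^3 − 2r^2 + 2.
Hence P(n) = -n^3 + n^2 + n + 1 for every n ≥ 1, by induction.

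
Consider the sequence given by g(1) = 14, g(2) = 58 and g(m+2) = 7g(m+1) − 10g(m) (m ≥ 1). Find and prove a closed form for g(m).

Claim: g(m) = 2·5^m + 2·2^m.

Base cases: g(1) = 14 and 2·5^1 + 2·2^1 = 14; g(2) = 58 and 2·5^2 + 2·2^2 = 58.
Assume g(j) = 2·5^j + 2·2^j for all 1 ≤ j ≤ k, where k ≥ 2.
Then g(k+1) = 7g(k) − 10g(k−1) = 7·(2·5^k + 2·2^k) − 10·(2·5^{k−1} + 2·2^{k−1}) = 2·(7·5 − 10)5^{k−1} + 2·(7·2 − 10)2^{k−1} = 50·5^{k−1} + 8·2^{k−1} = 2·5^{k+1} + 2·2^{k+1}.
This completes the inductive step, so g(m) = 2·5^m + 2·2^m for all m ≥ 1.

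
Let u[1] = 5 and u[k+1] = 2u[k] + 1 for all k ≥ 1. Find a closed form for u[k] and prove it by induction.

Claim: u[k] = 3·2^k − 1.

Base case: u[1] = 5, and 3·2^1 − 1 = 6 − 1 = 5.
Assume u[j] = 3·2^j − 1 for some j ≥ 1.
Then u[j+1] = 2u[j] + 1 = 2·(3·2^j − 1) + 1 = 6·2^j − 2 + 1 = 3·2^{j+1} − 1.
So the formula holds for j+1, and by induction u[k] = 3·2^k − 1 for all k ≥ 1.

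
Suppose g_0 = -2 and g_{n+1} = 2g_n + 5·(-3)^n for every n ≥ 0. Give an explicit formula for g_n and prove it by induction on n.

Claim: g_n = -2^n − (-3)^n.

Base case: g_0 = -2, and -2^0 − (-3)^0 = -1 − 1 = -2.
Assume g_m = -2^m − (-3)^m for some m ≥ 0.
Then g_{m+1} = 2g_m + 5·(-3)^m = 2·(-2^m − (-3)^m) + 5·(-3)^m = -2^{m+1} − 2·(-3)^m + 5·(-3)^m = -2^{m+1} + 3·(-3)^m = -2^{m+1} − (-3)^{m+1}.
This completes the inductive step, so g_n = -2^n − (-3)^n for all n ≥ 0.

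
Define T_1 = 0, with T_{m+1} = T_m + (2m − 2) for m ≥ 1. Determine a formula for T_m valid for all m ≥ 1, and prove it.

Claim: T_m = m^2 − 3m + 2.

Base case: T_1 = 0, and 1^2 − 3·1 + 2 = 0.
Assume T_j = j^2 − 3j + 2.
Then T_{j+1} = T_j + (2j − 2) = (j^2 − 3j + 2) + (2j − 2) = j^2 − j,
and (j+1)^2 − 3·(j+1) + 2 = j^2 − j.
By induction, T_m = m^2 − 3m + 2 for all m ≥ 1.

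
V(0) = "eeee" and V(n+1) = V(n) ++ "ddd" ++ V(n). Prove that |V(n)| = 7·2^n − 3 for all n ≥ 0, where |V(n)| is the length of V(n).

Base case: |V(0)| = 4, and 7·2^0 − 3 = 4.
Assume |V(k)| = 7·2^k − 3.
Then |V(k+1)| = |V(k)| + 3 + |V(k)| = 2|V(k)| + 3 = 2(7·2^k − 3) + 3 = 7·2^{k+1} − 6 + 3 = 7·2^{k+1} − 3.
Hence |V(n)| = 7·2^n − 3 for every n ≥ 0, by induction.

|V(n)| = 7·2^n − 3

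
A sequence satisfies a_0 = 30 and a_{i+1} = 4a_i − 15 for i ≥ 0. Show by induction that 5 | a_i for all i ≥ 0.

Base case: a_0 = 30 = 5·6, so 5 | a_0.
Assume 5 | a_k, so a_k = 5t for some integer t.
Then a_{k+1} = 4a_k − 15 = 4·(5t) − 15 = 5(4t − 3), so 5 | a_{k+1}.
This completes the inductive step, so 5 | a_i for all i ≥ 0.

5 | a_i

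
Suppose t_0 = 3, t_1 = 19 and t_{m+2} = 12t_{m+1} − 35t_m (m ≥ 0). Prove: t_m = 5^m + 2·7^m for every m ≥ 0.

Base cases: t_0 = 3 and 5^0 + 2·7^0 = 3; t_1 = 19 and 5^1 + 2·7^1 = 19.
Assume t_j = 5^j + 2·7^j for all 0 ≤ j ≤ r, where r ≥ 1.
Then t_{r+1} = 12t_r − 35t_{r−1} = 12·(5^r + 2·7^r) − 35·(5^{r−1} + 2·7^{r−1}) = (12·5 − 35)5^{r−1} + 2·(12·7 − 35)7^{r−1} = 25·5^{r−1} + 98·7^{r−1} = 5^{r+1} + 2·7^{r+1}.
So the formula holds for r+1, and by strong induction t_m = 5^m + 2·7^m for all m ≥ 0.

t_m = 5^m + 2·7^m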